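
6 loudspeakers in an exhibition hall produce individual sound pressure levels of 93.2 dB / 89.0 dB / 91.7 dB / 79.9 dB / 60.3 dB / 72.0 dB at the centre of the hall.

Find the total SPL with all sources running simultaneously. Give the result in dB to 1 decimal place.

Σ 10^(Lᵢ/10) = 4.477e+09.
Back to dB: 10·log₁₀ Σ = 96.5 dB.

96.5 dB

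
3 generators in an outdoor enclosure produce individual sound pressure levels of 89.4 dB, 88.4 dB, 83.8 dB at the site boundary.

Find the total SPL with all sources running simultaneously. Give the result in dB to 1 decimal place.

92.6 dB

Sum in the linear (power) domain: Σ 10^(Lᵢ/10) = 10^(89.4/10) + 10^(88.4/10) + 10^(83.8/10) = 1.803e+09.
Back to dB: 10·log₁₀ Σ = 92.6 dB.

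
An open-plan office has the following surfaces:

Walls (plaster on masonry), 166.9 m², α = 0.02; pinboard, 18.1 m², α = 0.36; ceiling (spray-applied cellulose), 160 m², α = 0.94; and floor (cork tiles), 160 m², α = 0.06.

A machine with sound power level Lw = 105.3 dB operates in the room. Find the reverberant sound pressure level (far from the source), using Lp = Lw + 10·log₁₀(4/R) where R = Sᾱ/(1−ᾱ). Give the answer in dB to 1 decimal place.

87.2 dB

Σ(Sᵢαᵢ) = 166.9×0.02 + 18.1×0.36 + 160×0.94 + 160×0.06 = 169.854; total area S = 505.0 m².
ᾱ = 0.3363, so room constant R = A/(1−ᾱ) = 255.920 m².
Lp = Lw + 10 log₁₀(4/R) = 105.3 -18.06 = 87.2 dB.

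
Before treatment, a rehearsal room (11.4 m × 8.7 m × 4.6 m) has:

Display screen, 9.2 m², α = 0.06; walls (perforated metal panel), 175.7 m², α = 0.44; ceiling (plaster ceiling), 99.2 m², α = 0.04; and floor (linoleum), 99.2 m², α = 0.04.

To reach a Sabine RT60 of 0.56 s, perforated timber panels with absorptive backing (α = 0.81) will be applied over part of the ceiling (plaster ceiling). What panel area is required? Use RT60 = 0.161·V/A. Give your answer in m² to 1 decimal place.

A₁ = Σ Sᵢαᵢ = 9.2*0.06 + 175.7*0.44 + 99.2*0.04 + 99.2*0.04 = 85.796 sabins.
Required A₂ = 0.161·456.228/0.56 = 131.166 sabins.
Absorption to add: 131.166 − 85.796 = 45.370 sabins.
Net gain per m²: Δα = 0.81 − 0.04 = 0.77.
Area = ΔA/Δα = 45.370/0.77 = 58.9 m².

58.9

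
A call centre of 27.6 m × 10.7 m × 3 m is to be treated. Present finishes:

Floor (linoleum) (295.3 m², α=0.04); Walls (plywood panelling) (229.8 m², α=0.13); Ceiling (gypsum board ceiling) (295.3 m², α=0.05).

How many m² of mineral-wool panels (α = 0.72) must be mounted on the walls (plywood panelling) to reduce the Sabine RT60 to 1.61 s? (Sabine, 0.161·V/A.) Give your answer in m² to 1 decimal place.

Summing Sᵢαᵢ: 11.812 + 29.874 + 14.765 → A₁ = 56.451 sabins.
Required A₂ = 0.161·885.96/1.61 = 88.596 sabins.
ΔA needed = 88.596 − 56.451 = 32.145 sabins.
Each m² of panel replacing the walls (plywood panelling) adds (0.72 − 0.13) = 0.59 sabins.
Area = ΔA/Δα = 32.145/0.59 = 54.5 m².

54.5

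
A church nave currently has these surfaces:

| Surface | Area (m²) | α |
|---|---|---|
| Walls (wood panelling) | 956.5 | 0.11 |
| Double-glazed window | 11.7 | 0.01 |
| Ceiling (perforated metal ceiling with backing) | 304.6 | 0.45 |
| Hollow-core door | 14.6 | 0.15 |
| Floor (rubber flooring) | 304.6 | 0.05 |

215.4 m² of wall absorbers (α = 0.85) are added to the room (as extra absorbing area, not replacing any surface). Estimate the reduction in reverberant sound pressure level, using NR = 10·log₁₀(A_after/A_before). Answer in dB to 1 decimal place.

2.3 dB

Summing Sᵢαᵢ: 105.215 + 0.117 + 137.070 + 2.190 + 15.230 → A_before = 259.822 sabins.
Added absorption = 215.4 × 0.85 = 183.090 sabins.
New total A_after = 442.912 sabins.
NR = 10·log₁₀(442.912/259.822) = 2.3 dB.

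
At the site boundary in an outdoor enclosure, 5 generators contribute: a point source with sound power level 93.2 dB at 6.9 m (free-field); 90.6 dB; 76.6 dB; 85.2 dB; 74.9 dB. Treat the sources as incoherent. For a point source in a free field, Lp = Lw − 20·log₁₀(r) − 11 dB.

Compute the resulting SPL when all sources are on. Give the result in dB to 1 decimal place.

91.9 dB

Source at 6.9 m: Lp = 93.2 − 20·log₁₀(6.9) − 11 = 65.4 dB.
Converting to relative power and adding: 10^(65.4/10) + 10^(90.6/10) + 10^(76.6/10) + 10^(85.2/10) + 10^(74.9/10) = 1.559e+09.
Combined level = 10 log₁₀(1.559e+09) = 91.9 dB.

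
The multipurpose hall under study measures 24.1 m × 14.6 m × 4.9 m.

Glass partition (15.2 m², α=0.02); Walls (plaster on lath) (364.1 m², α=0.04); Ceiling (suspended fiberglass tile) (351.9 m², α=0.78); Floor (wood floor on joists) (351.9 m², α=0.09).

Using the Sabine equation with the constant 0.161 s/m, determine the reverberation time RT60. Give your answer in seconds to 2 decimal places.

Total absorption A = 15.2*0.02 + 364.1*0.04 + 351.9*0.78 + 351.9*0.09
  = 0.304 + 14.564 + 274.482 + 31.671 = 321.021 m² sabins.
V = 24.1·14.6·4.9 = 1724.114 m³.
RT60 = 0.161 · V / A = 0.161 × 1724.114 / 321.021 = 0.86 s.

0.86 s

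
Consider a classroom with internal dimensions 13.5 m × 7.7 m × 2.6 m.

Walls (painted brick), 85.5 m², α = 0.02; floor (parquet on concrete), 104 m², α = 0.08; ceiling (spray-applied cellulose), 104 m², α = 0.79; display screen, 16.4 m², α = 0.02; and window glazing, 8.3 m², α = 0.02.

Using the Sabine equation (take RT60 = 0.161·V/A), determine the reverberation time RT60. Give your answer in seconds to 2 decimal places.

0.47 s

Summing Sᵢαᵢ: 1.710 + 8.320 + 82.160 + 0.328 + 0.166 → A = 92.684 sabins.
Room volume: 270.27 m³.
RT60 = 0.161 · V / A = 0.161 × 270.27 / 92.684 = 0.47 s.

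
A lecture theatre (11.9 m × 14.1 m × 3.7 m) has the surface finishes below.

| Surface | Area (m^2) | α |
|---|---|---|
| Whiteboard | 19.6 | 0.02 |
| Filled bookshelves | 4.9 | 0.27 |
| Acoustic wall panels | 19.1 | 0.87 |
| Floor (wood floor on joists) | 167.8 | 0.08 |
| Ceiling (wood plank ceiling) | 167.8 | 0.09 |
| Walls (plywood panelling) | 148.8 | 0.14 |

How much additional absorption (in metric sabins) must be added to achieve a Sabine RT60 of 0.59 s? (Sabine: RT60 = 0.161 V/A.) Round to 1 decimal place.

101.7 sabins

Equivalent absorption area: A₁ = 19.6·0.02 + 4.9·0.27 + 19.1·0.87 + 167.8·0.08 + 167.8·0.09 + 148.8·0.14 = 67.690 m^2.
For T = 0.59 s, need A₂ = 0.161·V/T = 0.161·620.823/0.59 = 169.411 sabins.
Shortfall: 169.411 − 67.690 = 101.7 sabins.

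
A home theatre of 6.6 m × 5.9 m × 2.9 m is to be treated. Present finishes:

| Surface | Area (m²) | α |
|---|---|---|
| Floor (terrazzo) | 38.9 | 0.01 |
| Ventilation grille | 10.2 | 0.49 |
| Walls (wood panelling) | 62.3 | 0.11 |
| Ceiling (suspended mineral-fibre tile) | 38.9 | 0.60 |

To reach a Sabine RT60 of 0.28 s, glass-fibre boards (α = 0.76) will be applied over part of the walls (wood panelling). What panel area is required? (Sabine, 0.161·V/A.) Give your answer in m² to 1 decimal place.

45.2

Summing Sᵢαᵢ: 0.389 + 4.998 + 6.853 + 23.340 → A₁ = 35.580 sabins.
Required A₂ = 0.161·112.926/0.28 = 64.932 sabins.
Absorption to add: 64.932 − 35.580 = 29.352 sabins.
Each m² of panel replacing the walls (wood panelling) adds (0.76 − 0.11) = 0.65 sabins.
Panel area = 29.352 / 0.65 = 45.2 m².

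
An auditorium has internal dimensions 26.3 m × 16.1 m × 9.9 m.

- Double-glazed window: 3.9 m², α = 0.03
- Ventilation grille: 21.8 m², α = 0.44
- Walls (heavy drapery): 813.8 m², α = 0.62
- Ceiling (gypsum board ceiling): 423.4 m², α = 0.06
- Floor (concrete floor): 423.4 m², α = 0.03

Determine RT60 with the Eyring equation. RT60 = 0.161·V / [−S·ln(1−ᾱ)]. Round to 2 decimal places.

1.01 sec

Total surface area S = 3.9 + 21.8 + 813.8 + 423.4 + 423.4 = 1686.3 m².
Σ(Sᵢαᵢ) = 3.9·0.03 + 21.8·0.44 + 813.8·0.62 + 423.4·0.06 + 423.4·0.03 = 552.371.
Mean coefficient ᾱ = A/S = 0.3276.
Eyring denominator: −S ln(1−ᾱ) = 669.296.
V = 26.3 × 16.1 × 9.9 = 4191.957 m³.
T = 0.161·V/[−S·ln(1−ᾱ)] = 0.161·4191.957/669.296 = 1.01 s.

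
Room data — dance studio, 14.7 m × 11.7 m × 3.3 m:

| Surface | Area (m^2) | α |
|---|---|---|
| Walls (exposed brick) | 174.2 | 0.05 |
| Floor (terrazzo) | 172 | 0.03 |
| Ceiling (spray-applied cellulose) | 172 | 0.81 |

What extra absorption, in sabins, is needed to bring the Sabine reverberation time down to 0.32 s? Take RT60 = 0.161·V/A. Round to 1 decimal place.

Equivalent absorption area: A₁ = 174.2·0.05 + 172·0.03 + 172·0.81 = 153.190 m^2.
V = 567.567 m³. Required absorption A₂ = 0.161 × 567.567 / 0.32 = 285.557 sabins.
Shortfall: 285.557 − 153.190 = 132.4 sabins.

132.4 sabins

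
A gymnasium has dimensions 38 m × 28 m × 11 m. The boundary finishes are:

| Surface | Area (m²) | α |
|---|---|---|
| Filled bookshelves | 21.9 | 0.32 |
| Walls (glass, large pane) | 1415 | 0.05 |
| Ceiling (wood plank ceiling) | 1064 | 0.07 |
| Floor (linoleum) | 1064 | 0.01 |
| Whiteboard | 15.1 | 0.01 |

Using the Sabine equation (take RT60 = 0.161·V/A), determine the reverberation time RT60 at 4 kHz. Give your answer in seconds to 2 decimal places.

Equivalent absorption area: A = 21.9×0.32 + 1415×0.05 + 1064×0.07 + 1064×0.01 + 15.1×0.01 = 163.029 m².
Volume V = 38 × 28 × 11 = 11704 m³.
Sabine: RT60 = 0.161 × 11704 / 163.029 = 11.56 s.

11.56 s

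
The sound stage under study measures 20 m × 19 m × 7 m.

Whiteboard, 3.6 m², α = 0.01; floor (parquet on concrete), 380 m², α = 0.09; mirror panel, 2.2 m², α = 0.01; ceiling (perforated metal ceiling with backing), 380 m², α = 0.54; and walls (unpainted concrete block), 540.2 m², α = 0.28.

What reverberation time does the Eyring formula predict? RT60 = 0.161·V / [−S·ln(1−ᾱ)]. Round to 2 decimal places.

Total surface area S = 3.6 + 380 + 2.2 + 380 + 540.2 = 1306.0 m².
Σ(Sᵢαᵢ) = 3.6·0.01 + 380·0.09 + 2.2·0.01 + 380·0.54 + 540.2·0.28 = 390.714.
ᾱ = 390.714 / 1306.0 = 0.2992.
−S·ln(1−ᾱ) = −1306.0 × ln(1 − 0.2992) = 464.326.
V = 20 × 19 × 7 = 2660 m³.
RT60 = 0.161 × 2660 / 464.326 = 0.92 s.

0.92 s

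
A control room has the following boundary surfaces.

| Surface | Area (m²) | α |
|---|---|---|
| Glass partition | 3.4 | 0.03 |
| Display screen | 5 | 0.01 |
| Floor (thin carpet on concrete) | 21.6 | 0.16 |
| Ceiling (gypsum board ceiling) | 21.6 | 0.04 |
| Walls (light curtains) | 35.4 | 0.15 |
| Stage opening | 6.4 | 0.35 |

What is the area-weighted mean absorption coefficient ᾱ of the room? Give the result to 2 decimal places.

0.13

S = Σ Sᵢ = 3.4 + 5 + 21.6 + 21.6 + 35.4 + 6.4 = 93.4 m².
Σ(Sᵢαᵢ) = 3.4·0.03 + 5·0.01 + 21.6·0.16 + 21.6·0.04 + 35.4·0.15 + 6.4·0.35 = 12.022.
ᾱ = 12.022 / 93.4 = 0.13.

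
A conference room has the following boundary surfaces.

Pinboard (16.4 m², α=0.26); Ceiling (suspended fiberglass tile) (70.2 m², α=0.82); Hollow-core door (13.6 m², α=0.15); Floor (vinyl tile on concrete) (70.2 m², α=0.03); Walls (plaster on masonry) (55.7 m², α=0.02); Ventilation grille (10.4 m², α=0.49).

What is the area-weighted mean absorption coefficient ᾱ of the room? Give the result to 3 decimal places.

0.305

Total surface area S = 236.5 m².
Weighted sum Σ Sα = 72.184.
ᾱ = A/S = 0.305.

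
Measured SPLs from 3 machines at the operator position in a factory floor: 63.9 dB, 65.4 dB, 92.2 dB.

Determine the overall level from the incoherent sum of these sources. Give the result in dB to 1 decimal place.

92.2 dB

Σ 10^(Lᵢ/10) = 1.666e+09.
L_total = 10·log₁₀(1.666e+09) = 92.2 dB.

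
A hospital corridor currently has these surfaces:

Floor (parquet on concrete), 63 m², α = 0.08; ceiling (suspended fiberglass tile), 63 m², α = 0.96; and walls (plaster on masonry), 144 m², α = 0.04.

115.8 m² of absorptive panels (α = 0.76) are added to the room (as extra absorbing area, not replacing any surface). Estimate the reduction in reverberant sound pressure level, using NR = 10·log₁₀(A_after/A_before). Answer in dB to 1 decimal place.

Total absorption A_before = 63*0.08 + 63*0.96 + 144*0.04
  = 5.040 + 60.480 + 5.760 = 71.280 m² sabins.
Added absorption = 115.8 × 0.76 = 88.008 sabins.
New total A_after = 159.288 sabins.
Reduction = 10 log₁₀(A_after/A_before) = 10 log₁₀(2.2347) = 3.5 dB.

3.5 dB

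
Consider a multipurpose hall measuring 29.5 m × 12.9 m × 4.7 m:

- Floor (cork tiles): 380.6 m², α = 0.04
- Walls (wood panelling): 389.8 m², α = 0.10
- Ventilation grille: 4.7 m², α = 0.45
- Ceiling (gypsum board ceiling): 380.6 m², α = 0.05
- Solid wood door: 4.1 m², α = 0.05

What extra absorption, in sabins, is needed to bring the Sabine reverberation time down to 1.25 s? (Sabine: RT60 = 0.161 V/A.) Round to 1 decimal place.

Equivalent absorption area: A₁ = 380.6*0.04 + 389.8*0.10 + 4.7*0.45 + 380.6*0.05 + 4.1*0.05 = 75.554 m².
V = 1788.585 m³. Required absorption A₂ = 0.161 × 1788.585 / 1.25 = 230.370 sabins.
Shortfall: 230.370 − 75.554 = 154.8 sabins.

154.8 sabins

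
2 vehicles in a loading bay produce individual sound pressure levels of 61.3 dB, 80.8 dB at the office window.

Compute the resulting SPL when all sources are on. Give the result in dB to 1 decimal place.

Converting to relative power and adding: 10^(61.3/10) + 10^(80.8/10) = 1.216e+08.
L_total = 10·log₁₀(1.216e+08) = 80.8 dB.

80.8 dB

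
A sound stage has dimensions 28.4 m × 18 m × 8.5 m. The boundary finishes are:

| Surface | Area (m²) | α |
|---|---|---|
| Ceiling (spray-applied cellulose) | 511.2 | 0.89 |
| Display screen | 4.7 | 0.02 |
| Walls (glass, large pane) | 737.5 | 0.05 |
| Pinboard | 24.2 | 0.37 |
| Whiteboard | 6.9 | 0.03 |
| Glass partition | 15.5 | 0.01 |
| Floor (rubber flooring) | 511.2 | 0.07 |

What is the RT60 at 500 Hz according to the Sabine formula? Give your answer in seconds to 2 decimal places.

A = Σ Sᵢαᵢ = 511.2·0.89 + 4.7·0.02 + 737.5·0.05 + 24.2·0.37 + 6.9·0.03 + 15.5·0.01 + 511.2·0.07 = 537.037 sabins.
Volume V = 28.4 × 18 × 8.5 = 4345.2 m³.
RT60 = 0.161 · V / A = 0.161 × 4345.2 / 537.037 = 1.30 s.

1.30 sec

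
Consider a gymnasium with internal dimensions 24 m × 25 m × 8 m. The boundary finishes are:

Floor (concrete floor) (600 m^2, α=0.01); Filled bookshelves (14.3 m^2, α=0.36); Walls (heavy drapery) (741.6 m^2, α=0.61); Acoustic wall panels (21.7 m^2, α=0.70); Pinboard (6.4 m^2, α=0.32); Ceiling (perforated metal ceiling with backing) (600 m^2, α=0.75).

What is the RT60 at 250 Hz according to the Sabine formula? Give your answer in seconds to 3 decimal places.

Equivalent absorption area: A = 600×0.01 + 14.3×0.36 + 741.6×0.61 + 21.7×0.70 + 6.4×0.32 + 600×0.75 = 930.762 m^2.
V = 24·25·8 = 4800 m³.
T = 0.161 V/A = 0.161·4800/930.762 = 0.830 s.

0.830 sec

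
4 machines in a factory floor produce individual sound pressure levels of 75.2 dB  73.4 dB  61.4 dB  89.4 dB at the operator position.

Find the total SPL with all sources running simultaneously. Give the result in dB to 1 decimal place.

89.7 dB

Converting to relative power and adding: 10^(75.2/10) + 10^(73.4/10) + 10^(61.4/10) + 10^(89.4/10) = 9.273e+08.
Combined level = 10 log₁₀(9.273e+08) = 89.7 dB.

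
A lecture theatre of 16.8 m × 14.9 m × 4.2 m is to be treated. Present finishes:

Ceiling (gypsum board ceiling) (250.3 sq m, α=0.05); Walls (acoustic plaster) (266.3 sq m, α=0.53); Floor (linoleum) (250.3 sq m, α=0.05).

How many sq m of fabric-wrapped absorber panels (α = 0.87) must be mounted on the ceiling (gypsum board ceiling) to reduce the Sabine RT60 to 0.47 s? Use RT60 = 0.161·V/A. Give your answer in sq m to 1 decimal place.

236.6

A₁ = Σ Sᵢαᵢ = 250.3*0.05 + 266.3*0.53 + 250.3*0.05 = 166.169 sabins.
V = 1051.344 m³. Target absorption A₂ = 0.161 × 1051.344 / 0.47 = 360.141 sabins.
Absorption to add: 360.141 − 166.169 = 193.972 sabins.
Each sq m of panel replacing the ceiling (gypsum board ceiling) adds (0.87 − 0.05) = 0.82 sabins.
Panel area = 193.972 / 0.82 = 236.6 sq m.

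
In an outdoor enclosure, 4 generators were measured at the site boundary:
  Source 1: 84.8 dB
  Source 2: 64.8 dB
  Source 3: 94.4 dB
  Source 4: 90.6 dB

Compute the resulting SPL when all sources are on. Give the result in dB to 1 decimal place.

Σ 10^(Lᵢ/10) = 4.207e+09.
Combined level = 10 log₁₀(4.207e+09) = 96.2 dB.

96.2 dB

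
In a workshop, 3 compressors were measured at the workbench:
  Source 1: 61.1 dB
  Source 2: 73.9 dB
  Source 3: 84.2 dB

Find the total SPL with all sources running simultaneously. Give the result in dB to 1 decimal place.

Sum in the linear (power) domain: Σ 10^(Lᵢ/10) = 10^(61.1/10) + 10^(73.9/10) + 10^(84.2/10) = 2.889e+08.
Combined level = 10 log₁₀(2.889e+08) = 84.6 dB.

84.6 dB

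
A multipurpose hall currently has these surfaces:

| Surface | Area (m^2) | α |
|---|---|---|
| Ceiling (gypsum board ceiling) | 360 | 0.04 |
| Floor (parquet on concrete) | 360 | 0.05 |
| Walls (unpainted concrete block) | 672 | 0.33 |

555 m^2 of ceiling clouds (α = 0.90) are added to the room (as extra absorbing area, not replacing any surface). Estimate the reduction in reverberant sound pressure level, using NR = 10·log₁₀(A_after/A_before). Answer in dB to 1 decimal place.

4.7 dB

Summing Sᵢαᵢ: 14.400 + 18.000 + 221.760 → A_before = 254.160 sabins.
Treatment contributes 555·0.90 = 499.500 sabins.
A_after = 254.160 + 499.500 = 753.660 sabins.
NR = 10·log₁₀(753.660/254.160) = 4.7 dB.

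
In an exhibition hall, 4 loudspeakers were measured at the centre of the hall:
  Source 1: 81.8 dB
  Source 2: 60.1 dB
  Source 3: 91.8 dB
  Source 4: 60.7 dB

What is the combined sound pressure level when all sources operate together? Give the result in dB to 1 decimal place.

92.2 dB

Σ 10^(Lᵢ/10) = 1.667e+09.
L_total = 10·log₁₀(1.667e+09) = 92.2 dB.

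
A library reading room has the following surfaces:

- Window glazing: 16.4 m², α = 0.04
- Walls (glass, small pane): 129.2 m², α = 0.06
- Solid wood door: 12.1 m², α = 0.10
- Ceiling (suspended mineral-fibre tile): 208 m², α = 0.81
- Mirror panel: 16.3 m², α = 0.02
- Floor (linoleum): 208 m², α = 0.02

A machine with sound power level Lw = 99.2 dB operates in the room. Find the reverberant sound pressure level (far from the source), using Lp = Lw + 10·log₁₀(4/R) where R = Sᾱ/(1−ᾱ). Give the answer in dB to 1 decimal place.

Σ(Sᵢαᵢ) = 16.4×0.04 + 129.2×0.06 + 12.1×0.10 + 208×0.81 + 16.3×0.02 + 208×0.02 = 182.584; total area S = 590.0 m².
ᾱ = 182.584/590.0 = 0.3095; R = Sᾱ/(1−ᾱ) = 182.584/(1−0.3095) = 264.423 m².
Lp = 99.2 + 10·log₁₀(4/264.423) = 99.2 + (-18.20) = 81.0 dB.

81.0 dB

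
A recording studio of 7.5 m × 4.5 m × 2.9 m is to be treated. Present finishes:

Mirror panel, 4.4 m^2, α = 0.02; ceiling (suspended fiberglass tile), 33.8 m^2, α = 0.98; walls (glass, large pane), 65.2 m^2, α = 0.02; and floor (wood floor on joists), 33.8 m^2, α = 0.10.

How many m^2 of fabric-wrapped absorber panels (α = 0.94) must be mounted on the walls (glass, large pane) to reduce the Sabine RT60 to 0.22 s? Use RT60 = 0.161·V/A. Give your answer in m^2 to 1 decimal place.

A₁ = Σ Sᵢαᵢ = 4.4·0.02 + 33.8·0.98 + 65.2·0.02 + 33.8·0.10 = 37.896 sabins.
V = 97.875 m³. Target absorption A₂ = 0.161 × 97.875 / 0.22 = 71.627 sabins.
ΔA needed = 71.627 − 37.896 = 33.731 sabins.
Each m^2 of panel replacing the walls (glass, large pane) adds (0.94 − 0.02) = 0.92 sabins.
Area = ΔA/Δα = 33.731/0.92 = 36.7 m^2.

36.7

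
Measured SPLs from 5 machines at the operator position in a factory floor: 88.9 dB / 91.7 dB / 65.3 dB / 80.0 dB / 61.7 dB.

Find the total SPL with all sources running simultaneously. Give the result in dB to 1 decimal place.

Sum in the linear (power) domain: Σ 10^(Lᵢ/10) = 10^(88.9/10) + 10^(91.7/10) + 10^(65.3/10) + 10^(80.0/10) + 10^(61.7/10) = 2.36e+09.
L_total = 10·log₁₀(2.36e+09) = 93.7 dB.

93.7 dB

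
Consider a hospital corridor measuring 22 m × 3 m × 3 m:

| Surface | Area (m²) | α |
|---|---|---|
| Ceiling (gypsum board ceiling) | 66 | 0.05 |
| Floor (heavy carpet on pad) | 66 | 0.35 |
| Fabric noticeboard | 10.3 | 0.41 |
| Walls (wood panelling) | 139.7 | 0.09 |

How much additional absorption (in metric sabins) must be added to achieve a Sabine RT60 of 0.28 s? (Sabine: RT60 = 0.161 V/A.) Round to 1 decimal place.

70.7 sabins

A₁ = Σ Sᵢαᵢ = 66*0.05 + 66*0.35 + 10.3*0.41 + 139.7*0.09 = 43.196 sabins.
Target A₂ = 0.161·198/0.28 = 113.850 sabins (V = 198 m³).
Additional absorption ΔA = 113.850 − 43.196 = 70.7 sabins.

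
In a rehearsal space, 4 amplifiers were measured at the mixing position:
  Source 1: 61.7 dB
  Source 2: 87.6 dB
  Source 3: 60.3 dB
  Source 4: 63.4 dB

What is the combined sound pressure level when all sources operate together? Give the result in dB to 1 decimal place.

87.6 dB

Σ 10^(Lᵢ/10) = 5.802e+08.
Back to dB: 10·log₁₀ Σ = 87.6 dB.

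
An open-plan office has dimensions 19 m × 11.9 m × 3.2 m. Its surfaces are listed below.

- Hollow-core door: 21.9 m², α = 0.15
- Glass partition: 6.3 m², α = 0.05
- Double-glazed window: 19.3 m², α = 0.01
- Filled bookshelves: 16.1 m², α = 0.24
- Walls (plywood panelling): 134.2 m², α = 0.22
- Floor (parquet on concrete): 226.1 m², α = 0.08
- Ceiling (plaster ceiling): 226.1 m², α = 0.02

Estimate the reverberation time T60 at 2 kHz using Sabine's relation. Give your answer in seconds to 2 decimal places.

1.95 s

Total absorption A = 21.9×0.15 + 6.3×0.05 + 19.3×0.01 + 16.1×0.24 + 134.2×0.22 + 226.1×0.08 + 226.1×0.02
  = 3.285 + 0.315 + 0.193 + 3.864 + 29.524 + 18.088 + 4.522 = 59.791 m² sabins.
Volume V = 19 × 11.9 × 3.2 = 723.52 m³.
Sabine: RT60 = 0.161 × 723.52 / 59.791 = 1.95 s.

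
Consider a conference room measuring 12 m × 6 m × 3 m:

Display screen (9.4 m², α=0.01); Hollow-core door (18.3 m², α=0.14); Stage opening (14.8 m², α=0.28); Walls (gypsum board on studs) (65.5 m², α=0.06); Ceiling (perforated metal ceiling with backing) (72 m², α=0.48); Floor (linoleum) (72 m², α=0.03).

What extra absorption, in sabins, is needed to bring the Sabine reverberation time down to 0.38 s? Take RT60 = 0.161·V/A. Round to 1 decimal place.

44.1 sabins

A₁ = Σ Sᵢαᵢ = 9.4*0.01 + 18.3*0.14 + 14.8*0.28 + 65.5*0.06 + 72*0.48 + 72*0.03 = 47.450 sabins.
V = 216 m³. Required absorption A₂ = 0.161 × 216 / 0.38 = 91.516 sabins.
Additional absorption ΔA = 91.516 − 47.450 = 44.1 sabins.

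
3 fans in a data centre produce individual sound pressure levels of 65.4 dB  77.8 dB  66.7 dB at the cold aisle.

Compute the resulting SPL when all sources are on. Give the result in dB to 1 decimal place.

78.4 dB

Σ 10^(Lᵢ/10) = 6.84e+07.
L_total = 10·log₁₀(6.84e+07) = 78.4 dB.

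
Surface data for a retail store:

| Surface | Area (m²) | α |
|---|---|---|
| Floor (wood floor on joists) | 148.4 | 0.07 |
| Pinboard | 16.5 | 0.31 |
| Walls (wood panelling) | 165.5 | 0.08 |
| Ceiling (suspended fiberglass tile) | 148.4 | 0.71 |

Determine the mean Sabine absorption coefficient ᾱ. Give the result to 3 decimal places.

0.280

Total surface area S = 478.8 m².
A = 148.4·0.07 + 16.5·0.31 + 165.5·0.08 + 148.4·0.71 = 134.107 sabins.
ᾱ = 134.107 / 478.8 = 0.280.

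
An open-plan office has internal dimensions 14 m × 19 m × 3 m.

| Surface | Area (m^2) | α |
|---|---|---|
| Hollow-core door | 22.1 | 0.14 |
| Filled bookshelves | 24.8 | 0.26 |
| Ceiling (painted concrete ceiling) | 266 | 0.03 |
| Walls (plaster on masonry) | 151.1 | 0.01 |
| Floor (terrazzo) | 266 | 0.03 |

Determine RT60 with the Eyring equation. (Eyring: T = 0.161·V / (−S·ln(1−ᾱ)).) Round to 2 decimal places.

4.67 sec

S = Σ Sᵢ = 730.0 m^2.
Absorption A = 22.1×0.14 + 24.8×0.26 + 266×0.03 + 151.1×0.01 + 266×0.03 = 27.013 sabins.
Mean coefficient ᾱ = A/S = 0.0370.
−S·ln(1−ᾱ) = −730.0 × ln(1 − 0.0370) = 27.522.
V = 14 × 19 × 3 = 798 m³.
T = 0.161·V/[−S·ln(1−ᾱ)] = 0.161·798/27.522 = 4.67 s.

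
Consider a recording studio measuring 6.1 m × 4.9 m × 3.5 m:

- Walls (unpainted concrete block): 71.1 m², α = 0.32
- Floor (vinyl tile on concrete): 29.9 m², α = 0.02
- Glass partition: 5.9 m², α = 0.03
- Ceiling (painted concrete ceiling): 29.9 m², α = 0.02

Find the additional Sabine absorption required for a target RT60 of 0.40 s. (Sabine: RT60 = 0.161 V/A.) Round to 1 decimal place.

Summing Sᵢαᵢ: 22.752 + 0.598 + 0.177 + 0.598 → A₁ = 24.125 sabins.
Target A₂ = 0.161·104.615/0.40 = 42.108 sabins (V = 104.615 m³).
Shortfall: 42.108 − 24.125 = 18.0 sabins.

18.0 sabins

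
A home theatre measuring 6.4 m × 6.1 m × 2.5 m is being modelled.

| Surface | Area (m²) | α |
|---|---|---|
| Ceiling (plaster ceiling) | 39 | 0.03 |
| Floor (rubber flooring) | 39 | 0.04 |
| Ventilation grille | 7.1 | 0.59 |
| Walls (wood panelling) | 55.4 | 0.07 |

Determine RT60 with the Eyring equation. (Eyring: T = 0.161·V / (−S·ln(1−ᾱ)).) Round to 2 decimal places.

S = Σ Sᵢ = 140.5 m².
Absorption A = 39×0.03 + 39×0.04 + 7.1×0.59 + 55.4×0.07 = 10.797 sabins.
ᾱ = 10.797 / 140.5 = 0.0768.
Eyring denominator: −S ln(1−ᾱ) = 11.227.
V = 6.4 × 6.1 × 2.5 = 97.6 m³.
T = 0.161·V/[−S·ln(1−ᾱ)] = 0.161·97.6/11.227 = 1.40 s.

1.40 s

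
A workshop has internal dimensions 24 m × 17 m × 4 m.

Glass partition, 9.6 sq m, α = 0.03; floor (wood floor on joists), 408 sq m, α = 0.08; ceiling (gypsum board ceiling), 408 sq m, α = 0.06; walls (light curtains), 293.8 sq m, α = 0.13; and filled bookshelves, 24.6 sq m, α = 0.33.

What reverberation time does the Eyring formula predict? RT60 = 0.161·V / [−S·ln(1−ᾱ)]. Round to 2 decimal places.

Total surface area S = 9.6 + 408 + 408 + 293.8 + 24.6 = 1144.0 sq m.
Σ(Sᵢαᵢ) = 9.6·0.03 + 408·0.08 + 408·0.06 + 293.8·0.13 + 24.6·0.33 = 103.720.
Mean coefficient ᾱ = A/S = 0.0907.
Eyring denominator: −S ln(1−ᾱ) = 108.772.
V = 24 × 17 × 4 = 1632 m³.
T = 0.161·V/[−S·ln(1−ᾱ)] = 0.161·1632/108.772 = 2.42 s.

2.42 s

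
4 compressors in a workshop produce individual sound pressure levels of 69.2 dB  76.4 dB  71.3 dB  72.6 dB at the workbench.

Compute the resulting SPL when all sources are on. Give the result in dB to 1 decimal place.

Sum in the linear (power) domain: Σ 10^(Lᵢ/10) = 10^(69.2/10) + 10^(76.4/10) + 10^(71.3/10) + 10^(72.6/10) = 8.366e+07.
L_total = 10·log₁₀(8.366e+07) = 79.2 dB.

79.2 dB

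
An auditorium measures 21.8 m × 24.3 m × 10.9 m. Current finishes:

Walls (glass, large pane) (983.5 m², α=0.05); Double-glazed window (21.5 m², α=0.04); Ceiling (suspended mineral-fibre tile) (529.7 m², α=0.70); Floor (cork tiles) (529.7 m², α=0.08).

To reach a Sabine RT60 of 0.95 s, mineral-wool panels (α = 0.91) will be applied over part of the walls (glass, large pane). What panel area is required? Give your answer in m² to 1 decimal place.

Total absorption A₁ = 983.5×0.05 + 21.5×0.04 + 529.7×0.70 + 529.7×0.08
  = 49.175 + 0.860 + 370.790 + 42.376 = 463.201 m² sabins.
V = 5774.166 m³. Target absorption A₂ = 0.161 × 5774.166 / 0.95 = 978.569 sabins.
Absorption to add: 978.569 − 463.201 = 515.368 sabins.
Net gain per m²: Δα = 0.91 − 0.05 = 0.86.
Panel area = 515.368 / 0.86 = 599.3 m².

599.3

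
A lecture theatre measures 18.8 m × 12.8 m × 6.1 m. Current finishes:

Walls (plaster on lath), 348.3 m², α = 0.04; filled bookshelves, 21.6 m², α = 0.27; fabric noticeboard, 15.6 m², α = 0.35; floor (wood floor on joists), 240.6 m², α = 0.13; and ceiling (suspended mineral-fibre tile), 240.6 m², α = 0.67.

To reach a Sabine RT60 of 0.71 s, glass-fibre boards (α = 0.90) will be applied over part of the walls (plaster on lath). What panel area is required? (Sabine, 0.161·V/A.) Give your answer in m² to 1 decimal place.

133.9

A₁ = Σ Sᵢαᵢ = 348.3*0.04 + 21.6*0.27 + 15.6*0.35 + 240.6*0.13 + 240.6*0.67 = 217.704 sabins.
V = 1467.904 m³. Target absorption A₂ = 0.161 × 1467.904 / 0.71 = 332.863 sabins.
Absorption to add: 332.863 − 217.704 = 115.159 sabins.
Net gain per m²: Δα = 0.90 − 0.04 = 0.86.
Panel area = 115.159 / 0.86 = 133.9 m².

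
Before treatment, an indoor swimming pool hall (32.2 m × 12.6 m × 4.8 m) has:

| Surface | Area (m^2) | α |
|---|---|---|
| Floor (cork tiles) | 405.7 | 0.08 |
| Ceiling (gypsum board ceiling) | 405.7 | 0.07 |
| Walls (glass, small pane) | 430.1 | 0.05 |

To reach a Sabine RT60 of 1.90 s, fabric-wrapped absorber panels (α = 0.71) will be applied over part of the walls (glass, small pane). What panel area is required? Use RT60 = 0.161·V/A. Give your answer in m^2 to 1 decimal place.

Total absorption A₁ = 405.7*0.08 + 405.7*0.07 + 430.1*0.05
  = 32.456 + 28.399 + 21.505 = 82.360 m^2 sabins.
Required A₂ = 0.161·1947.456/1.90 = 165.021 sabins.
Absorption to add: 165.021 − 82.360 = 82.661 sabins.
Each m^2 of panel replacing the walls (glass, small pane) adds (0.71 − 0.05) = 0.66 sabins.
Area = ΔA/Δα = 82.661/0.66 = 125.2 m^2.

125.2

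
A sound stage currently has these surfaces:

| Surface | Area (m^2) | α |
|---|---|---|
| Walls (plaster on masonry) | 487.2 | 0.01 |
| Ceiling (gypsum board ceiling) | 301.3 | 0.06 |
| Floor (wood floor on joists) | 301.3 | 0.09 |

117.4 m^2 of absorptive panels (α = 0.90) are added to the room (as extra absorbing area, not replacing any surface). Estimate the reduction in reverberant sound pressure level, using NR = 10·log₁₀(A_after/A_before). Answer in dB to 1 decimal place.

4.9 dB

Total absorption A_before = 487.2*0.01 + 301.3*0.06 + 301.3*0.09
  = 4.872 + 18.078 + 27.117 = 50.067 m^2 sabins.
Treatment contributes 117.4·0.90 = 105.660 sabins.
A_after = 50.067 + 105.660 = 155.727 sabins.
Reduction = 10 log₁₀(A_after/A_before) = 10 log₁₀(3.1104) = 4.9 dB.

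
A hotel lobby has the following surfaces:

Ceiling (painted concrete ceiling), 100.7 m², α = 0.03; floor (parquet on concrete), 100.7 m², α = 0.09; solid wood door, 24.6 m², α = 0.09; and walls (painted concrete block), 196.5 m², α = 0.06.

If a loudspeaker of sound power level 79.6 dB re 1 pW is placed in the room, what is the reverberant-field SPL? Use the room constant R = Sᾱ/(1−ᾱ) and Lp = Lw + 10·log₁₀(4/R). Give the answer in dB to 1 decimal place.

A = 26.088 sabins; S = 422.5 m².
ᾱ = 0.0617, so room constant R = A/(1−ᾱ) = 27.803 m².
Lp = Lw + 10 log₁₀(4/R) = 79.6 -8.42 = 71.2 dB.

71.2 dB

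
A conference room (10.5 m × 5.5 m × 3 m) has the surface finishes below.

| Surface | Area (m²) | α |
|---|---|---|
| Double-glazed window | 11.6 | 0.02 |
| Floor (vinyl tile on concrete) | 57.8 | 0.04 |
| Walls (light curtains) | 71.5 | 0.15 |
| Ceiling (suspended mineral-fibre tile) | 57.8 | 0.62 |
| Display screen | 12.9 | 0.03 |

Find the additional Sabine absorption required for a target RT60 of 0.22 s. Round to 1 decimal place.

Summing Sᵢαᵢ: 0.232 + 2.312 + 10.725 + 35.836 + 0.387 → A₁ = 49.492 sabins.
For T = 0.22 s, need A₂ = 0.161·V/T = 0.161·173.25/0.22 = 126.788 sabins.
Additional absorption ΔA = 126.788 − 49.492 = 77.3 sabins.

77.3 sabins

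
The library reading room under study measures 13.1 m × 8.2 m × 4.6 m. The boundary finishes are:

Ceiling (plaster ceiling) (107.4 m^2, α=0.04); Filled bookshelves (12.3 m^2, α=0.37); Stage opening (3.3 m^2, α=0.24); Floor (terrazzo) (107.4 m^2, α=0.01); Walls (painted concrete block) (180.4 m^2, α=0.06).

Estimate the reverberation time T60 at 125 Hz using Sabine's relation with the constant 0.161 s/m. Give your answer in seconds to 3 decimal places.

Equivalent absorption area: A = 107.4×0.04 + 12.3×0.37 + 3.3×0.24 + 107.4×0.01 + 180.4×0.06 = 21.537 m^2.
V = 13.1·8.2·4.6 = 494.132 m³.
Sabine: RT60 = 0.161 × 494.132 / 21.537 = 3.694 s.

3.694 s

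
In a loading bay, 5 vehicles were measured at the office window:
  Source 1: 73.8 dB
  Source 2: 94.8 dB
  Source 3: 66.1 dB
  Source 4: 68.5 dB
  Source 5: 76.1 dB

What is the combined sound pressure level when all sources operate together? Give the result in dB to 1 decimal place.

Σ 10^(Lᵢ/10) = 3.096e+09.
Back to dB: 10·log₁₀ Σ = 94.9 dB.

94.9 dB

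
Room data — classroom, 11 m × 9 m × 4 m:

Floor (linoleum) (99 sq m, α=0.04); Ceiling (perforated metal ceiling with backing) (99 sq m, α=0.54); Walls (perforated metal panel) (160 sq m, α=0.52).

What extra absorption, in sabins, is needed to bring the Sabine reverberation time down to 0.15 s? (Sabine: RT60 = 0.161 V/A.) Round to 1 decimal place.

284.4 sabins

Equivalent absorption area: A₁ = 99*0.04 + 99*0.54 + 160*0.52 = 140.620 sq m.
Target A₂ = 0.161·396/0.15 = 425.040 sabins (V = 396 m³).
Shortfall: 425.040 − 140.620 = 284.4 sabins.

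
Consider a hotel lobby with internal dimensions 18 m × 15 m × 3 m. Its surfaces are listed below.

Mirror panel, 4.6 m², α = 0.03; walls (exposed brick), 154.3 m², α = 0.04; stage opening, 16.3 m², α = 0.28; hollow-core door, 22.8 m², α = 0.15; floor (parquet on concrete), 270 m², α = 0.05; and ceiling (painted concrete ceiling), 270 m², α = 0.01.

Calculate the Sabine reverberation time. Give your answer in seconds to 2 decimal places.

Equivalent absorption area: A = 4.6×0.03 + 154.3×0.04 + 16.3×0.28 + 22.8×0.15 + 270×0.05 + 270×0.01 = 30.494 m².
Room volume: 810 m³.
Sabine: RT60 = 0.161 × 810 / 30.494 = 4.28 s.

4.28 sec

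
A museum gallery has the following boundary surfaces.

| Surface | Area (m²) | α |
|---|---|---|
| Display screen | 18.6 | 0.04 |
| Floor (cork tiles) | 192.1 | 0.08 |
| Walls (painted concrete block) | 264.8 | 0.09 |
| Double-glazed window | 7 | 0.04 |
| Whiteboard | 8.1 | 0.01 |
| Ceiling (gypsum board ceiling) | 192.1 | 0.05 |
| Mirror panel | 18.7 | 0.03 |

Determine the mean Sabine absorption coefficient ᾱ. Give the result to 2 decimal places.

Total surface area S = 701.4 m².
Σ(Sᵢαᵢ) = 18.6×0.04 + 192.1×0.08 + 264.8×0.09 + 7×0.04 + 8.1×0.01 + 192.1×0.05 + 18.7×0.03 = 50.471.
ᾱ = 50.471 / 701.4 = 0.07.

0.07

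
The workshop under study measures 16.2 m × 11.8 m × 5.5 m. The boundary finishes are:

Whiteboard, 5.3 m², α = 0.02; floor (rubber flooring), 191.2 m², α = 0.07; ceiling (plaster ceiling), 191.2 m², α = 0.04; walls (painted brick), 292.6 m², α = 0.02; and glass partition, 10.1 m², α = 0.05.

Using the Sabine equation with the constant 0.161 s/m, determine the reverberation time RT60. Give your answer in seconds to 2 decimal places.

6.16 s

Total absorption A = 5.3*0.02 + 191.2*0.07 + 191.2*0.04 + 292.6*0.02 + 10.1*0.05
  = 0.106 + 13.384 + 7.648 + 5.852 + 0.505 = 27.495 m² sabins.
V = 16.2·11.8·5.5 = 1051.38 m³.
RT60 = 0.161 · V / A = 0.161 × 1051.38 / 27.495 = 6.16 s.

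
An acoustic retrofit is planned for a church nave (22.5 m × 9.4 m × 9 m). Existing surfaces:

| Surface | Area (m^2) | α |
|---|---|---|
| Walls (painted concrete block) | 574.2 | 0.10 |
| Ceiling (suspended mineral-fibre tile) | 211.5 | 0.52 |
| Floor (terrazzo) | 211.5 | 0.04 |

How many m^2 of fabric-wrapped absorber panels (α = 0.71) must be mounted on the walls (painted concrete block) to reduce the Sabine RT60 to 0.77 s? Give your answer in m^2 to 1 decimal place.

364.2

A₁ = Σ Sᵢαᵢ = 574.2·0.10 + 211.5·0.52 + 211.5·0.04 = 175.860 sabins.
V = 1903.5 m³. Target absorption A₂ = 0.161 × 1903.5 / 0.77 = 398.005 sabins.
ΔA needed = 398.005 − 175.860 = 222.145 sabins.
Each m^2 of panel replacing the walls (painted concrete block) adds (0.71 − 0.10) = 0.61 sabins.
Area = ΔA/Δα = 222.145/0.61 = 364.2 m^2.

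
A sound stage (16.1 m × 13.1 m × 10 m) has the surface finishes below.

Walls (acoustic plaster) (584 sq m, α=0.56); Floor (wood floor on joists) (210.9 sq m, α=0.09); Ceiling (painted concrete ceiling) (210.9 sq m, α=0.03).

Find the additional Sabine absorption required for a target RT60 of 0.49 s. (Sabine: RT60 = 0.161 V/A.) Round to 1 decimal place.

340.6 sabins

A₁ = Σ Sᵢαᵢ = 584*0.56 + 210.9*0.09 + 210.9*0.03 = 352.348 sabins.
Target A₂ = 0.161·2109.1/0.49 = 692.990 sabins (V = 2109.1 m³).
Additional absorption ΔA = 692.990 − 352.348 = 340.6 sabins.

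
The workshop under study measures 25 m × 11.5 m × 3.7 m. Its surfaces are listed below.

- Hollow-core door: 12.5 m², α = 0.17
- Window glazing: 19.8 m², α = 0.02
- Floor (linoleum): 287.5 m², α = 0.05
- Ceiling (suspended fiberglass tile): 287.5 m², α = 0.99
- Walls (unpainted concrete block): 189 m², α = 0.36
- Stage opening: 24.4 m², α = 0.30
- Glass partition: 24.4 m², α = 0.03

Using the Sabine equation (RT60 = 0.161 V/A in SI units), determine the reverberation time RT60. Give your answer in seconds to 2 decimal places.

Summing Sᵢαᵢ: 2.125 + 0.396 + 14.375 + 284.625 + 68.040 + 7.320 + 0.732 → A = 377.613 sabins.
Volume V = 25 × 11.5 × 3.7 = 1063.75 m³.
T = 0.161 V/A = 0.161·1063.75/377.613 = 0.45 s.

0.45 s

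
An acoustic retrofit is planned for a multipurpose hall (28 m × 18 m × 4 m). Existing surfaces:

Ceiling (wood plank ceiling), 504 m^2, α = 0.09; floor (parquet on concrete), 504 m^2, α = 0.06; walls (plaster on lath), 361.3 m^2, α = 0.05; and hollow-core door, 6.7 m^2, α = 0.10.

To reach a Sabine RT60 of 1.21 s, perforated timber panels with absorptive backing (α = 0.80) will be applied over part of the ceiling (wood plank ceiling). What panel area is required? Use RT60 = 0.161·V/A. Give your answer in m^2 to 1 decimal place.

Equivalent absorption area: A₁ = 504*0.09 + 504*0.06 + 361.3*0.05 + 6.7*0.10 = 94.335 m^2.
Required A₂ = 0.161·2016/1.21 = 268.245 sabins.
ΔA needed = 268.245 − 94.335 = 173.910 sabins.
Each m^2 of panel replacing the ceiling (wood plank ceiling) adds (0.80 − 0.09) = 0.71 sabins.
Area = ΔA/Δα = 173.910/0.71 = 244.9 m^2.

244.9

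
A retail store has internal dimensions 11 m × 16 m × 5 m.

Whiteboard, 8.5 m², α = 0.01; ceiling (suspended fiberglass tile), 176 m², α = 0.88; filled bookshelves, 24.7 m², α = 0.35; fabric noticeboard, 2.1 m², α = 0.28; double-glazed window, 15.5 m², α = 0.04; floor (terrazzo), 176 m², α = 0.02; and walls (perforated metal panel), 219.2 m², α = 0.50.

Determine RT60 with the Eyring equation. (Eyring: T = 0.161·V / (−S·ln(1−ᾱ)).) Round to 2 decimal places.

0.38 s

S = Σ Sᵢ = 622.0 m².
Σ(Sᵢαᵢ) = 8.5·0.01 + 176·0.88 + 24.7·0.35 + 2.1·0.28 + 15.5·0.04 + 176·0.02 + 219.2·0.50 = 277.938.
Mean coefficient ᾱ = A/S = 0.4468.
Eyring denominator: −S ln(1−ᾱ) = 368.246.
V = 11 × 16 × 5 = 880 m³.
RT60 = 0.161 × 880 / 368.246 = 0.38 s.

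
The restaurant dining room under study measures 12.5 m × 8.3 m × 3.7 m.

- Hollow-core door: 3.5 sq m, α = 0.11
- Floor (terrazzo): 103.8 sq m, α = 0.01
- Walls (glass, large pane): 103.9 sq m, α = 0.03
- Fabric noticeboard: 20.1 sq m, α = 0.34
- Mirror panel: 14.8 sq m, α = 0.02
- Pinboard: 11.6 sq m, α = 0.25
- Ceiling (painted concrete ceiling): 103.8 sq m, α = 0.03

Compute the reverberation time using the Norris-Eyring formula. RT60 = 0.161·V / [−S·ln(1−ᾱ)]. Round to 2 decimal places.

S = Σ Sᵢ = 361.5 sq m.
Σ(Sᵢαᵢ) = 3.5×0.11 + 103.8×0.01 + 103.9×0.03 + 20.1×0.34 + 14.8×0.02 + 11.6×0.25 + 103.8×0.03 = 17.684.
ᾱ = 17.684 / 361.5 = 0.0489.
−S·ln(1−ᾱ) = −361.5 × ln(1 − 0.0489) = 18.124.
V = 12.5 × 8.3 × 3.7 = 383.875 m³.
RT60 = 0.161 × 383.875 / 18.124 = 3.41 s.

3.41 sec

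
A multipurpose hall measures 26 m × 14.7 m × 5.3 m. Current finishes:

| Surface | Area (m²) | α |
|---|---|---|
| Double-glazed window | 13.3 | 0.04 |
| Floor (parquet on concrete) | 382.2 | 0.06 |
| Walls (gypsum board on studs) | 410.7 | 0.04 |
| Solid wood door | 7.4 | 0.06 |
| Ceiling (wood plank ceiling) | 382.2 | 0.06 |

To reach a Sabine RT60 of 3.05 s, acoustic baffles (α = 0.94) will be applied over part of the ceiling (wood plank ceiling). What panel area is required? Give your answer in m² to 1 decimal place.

49.6

A₁ = Σ Sᵢαᵢ = 13.3×0.04 + 382.2×0.06 + 410.7×0.04 + 7.4×0.06 + 382.2×0.06 = 63.268 sabins.
V = 2025.66 m³. Target absorption A₂ = 0.161 × 2025.66 / 3.05 = 106.928 sabins.
ΔA needed = 106.928 − 63.268 = 43.660 sabins.
Each m² of panel replacing the ceiling (wood plank ceiling) adds (0.94 − 0.06) = 0.88 sabins.
Area = ΔA/Δα = 43.660/0.88 = 49.6 m².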